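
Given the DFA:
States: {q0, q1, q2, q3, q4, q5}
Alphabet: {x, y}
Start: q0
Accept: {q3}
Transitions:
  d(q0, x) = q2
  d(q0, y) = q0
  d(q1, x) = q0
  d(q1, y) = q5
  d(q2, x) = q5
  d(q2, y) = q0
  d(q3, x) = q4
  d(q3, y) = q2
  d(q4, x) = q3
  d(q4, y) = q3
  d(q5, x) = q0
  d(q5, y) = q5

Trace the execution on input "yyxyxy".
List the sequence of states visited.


Input: yyxyxy
d(q0, y) = q0
d(q0, y) = q0
d(q0, x) = q2
d(q2, y) = q0
d(q0, x) = q2
d(q2, y) = q0


q0 -> q0 -> q0 -> q2 -> q0 -> q2 -> q0


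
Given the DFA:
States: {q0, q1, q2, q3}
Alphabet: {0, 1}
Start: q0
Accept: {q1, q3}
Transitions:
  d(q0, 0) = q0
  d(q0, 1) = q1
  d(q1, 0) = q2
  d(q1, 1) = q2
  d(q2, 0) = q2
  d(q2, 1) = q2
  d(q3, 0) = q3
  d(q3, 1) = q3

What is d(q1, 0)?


Looking up transition d(q1, 0)

q2


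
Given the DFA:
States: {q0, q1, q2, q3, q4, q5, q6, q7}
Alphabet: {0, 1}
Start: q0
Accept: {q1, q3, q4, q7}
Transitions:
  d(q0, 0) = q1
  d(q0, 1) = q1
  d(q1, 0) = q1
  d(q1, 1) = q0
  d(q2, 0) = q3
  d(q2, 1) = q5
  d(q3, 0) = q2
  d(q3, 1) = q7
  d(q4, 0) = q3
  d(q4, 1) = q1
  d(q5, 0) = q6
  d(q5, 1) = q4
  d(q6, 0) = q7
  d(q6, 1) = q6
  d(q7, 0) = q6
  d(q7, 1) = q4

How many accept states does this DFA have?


Accept states listed: {q1, q3, q4, q7}
Counting: q1(1) q3(2) q4(3) q7(4)

4


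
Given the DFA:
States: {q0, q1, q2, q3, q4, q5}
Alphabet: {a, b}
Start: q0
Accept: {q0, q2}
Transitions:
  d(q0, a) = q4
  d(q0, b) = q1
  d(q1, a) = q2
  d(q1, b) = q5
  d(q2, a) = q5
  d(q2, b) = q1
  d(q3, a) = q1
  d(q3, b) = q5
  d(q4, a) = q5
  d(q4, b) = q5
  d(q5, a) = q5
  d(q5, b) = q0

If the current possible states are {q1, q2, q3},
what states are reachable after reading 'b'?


Apply transition on 'b' from each current state:
  d(q1, b) = q5
  d(q2, b) = q1
  d(q3, b) = q5

{q1, q5}


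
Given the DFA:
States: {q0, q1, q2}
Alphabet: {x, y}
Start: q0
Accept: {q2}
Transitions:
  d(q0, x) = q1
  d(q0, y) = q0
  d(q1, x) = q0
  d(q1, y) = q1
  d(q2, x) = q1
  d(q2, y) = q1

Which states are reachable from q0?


BFS from q0:
  layer 0: {q0}
  layer 1: {q1}

{q0, q1}


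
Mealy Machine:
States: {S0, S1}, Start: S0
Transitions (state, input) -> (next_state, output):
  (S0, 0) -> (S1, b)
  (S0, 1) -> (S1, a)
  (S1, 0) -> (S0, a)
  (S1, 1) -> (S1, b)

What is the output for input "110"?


Step-by-step:
  (S0, 1) -> (S1, a)
  (S1, 1) -> (S1, b)
  (S1, 0) -> (S0, a)

"aba"


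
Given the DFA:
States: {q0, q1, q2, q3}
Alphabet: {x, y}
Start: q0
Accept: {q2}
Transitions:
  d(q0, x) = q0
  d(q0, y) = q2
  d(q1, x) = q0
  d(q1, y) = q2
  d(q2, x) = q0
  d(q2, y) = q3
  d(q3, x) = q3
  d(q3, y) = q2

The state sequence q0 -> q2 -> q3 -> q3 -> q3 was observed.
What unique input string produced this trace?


Trace back each transition to find the symbol:
  q0 --[y]--> q2
  q2 --[y]--> q3
  q3 --[x]--> q3
  q3 --[x]--> q3

"yyxx"


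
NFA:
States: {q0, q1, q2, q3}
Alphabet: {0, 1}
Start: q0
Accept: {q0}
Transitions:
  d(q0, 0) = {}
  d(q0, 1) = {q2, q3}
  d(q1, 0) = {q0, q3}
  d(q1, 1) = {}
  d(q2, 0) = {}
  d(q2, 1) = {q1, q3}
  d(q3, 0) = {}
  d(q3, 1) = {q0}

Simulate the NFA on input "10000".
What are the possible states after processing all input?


Start: {q0}
  --1--> {q2, q3}
  --0--> {}
  --0--> {}
  --0--> {}
  --0--> {}

{} (empty set, no valid transitions)


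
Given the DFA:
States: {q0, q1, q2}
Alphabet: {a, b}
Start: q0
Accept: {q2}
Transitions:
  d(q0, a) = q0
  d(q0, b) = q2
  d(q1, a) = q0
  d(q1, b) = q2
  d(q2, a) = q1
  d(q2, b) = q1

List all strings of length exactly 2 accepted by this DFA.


All strings of length 2: 4 total
Accepted: 1

"ab"


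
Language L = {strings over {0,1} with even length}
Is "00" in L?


length = 2; 2 mod 2 = 0

Yes, "00" is in L


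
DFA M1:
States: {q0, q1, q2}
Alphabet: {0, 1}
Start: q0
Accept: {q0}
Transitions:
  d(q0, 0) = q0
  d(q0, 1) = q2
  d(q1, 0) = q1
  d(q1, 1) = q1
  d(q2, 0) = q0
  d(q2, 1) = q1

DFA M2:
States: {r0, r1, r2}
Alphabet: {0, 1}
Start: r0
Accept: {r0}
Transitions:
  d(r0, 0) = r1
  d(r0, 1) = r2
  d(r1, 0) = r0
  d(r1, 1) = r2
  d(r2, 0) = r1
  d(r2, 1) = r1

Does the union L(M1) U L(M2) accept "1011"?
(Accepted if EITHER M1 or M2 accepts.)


M1: final=q1 accepted=False
M2: final=r1 accepted=False

No, union rejects (neither accepts)


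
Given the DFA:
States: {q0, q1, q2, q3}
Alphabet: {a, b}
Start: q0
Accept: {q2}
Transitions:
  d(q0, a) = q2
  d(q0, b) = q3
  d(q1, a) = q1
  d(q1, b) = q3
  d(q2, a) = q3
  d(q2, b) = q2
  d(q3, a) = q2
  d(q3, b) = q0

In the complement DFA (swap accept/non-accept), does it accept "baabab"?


Trace: q0 -> q3 -> q2 -> q3 -> q0 -> q2 -> q2
Final: q2
Original accept: {q2}
Complement: q2 is in original accept

No, complement rejects (original accepts)


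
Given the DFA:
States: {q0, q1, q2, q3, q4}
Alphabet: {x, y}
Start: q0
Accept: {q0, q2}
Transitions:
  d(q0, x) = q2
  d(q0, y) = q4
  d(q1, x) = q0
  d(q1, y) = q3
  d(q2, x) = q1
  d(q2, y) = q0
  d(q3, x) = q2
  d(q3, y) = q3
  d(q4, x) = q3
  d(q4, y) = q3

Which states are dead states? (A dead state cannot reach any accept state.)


Forward reachability from each state:
  q0 -> reaches accept state q0 (live)
  q1 -> reaches accept state q0 (live)
  q2 -> reaches accept state q0 (live)
  q3 -> reaches accept state q0 (live)
  q4 -> reaches accept state q0 (live)

None (all states can reach an accept state)


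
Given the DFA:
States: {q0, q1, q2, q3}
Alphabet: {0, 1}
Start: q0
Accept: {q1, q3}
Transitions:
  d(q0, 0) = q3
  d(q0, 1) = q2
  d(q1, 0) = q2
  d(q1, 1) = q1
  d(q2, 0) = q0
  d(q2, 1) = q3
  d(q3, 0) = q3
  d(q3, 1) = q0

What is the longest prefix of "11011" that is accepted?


Run the DFA, marking each prefix where the state is accepting:
  "" -> q0 [reject]
  "1" -> q2 [reject]
  "11" -> q3 [accept]
  "110" -> q3 [accept]
  "1101" -> q0 [reject]
  "11011" -> q2 [reject]

"110"


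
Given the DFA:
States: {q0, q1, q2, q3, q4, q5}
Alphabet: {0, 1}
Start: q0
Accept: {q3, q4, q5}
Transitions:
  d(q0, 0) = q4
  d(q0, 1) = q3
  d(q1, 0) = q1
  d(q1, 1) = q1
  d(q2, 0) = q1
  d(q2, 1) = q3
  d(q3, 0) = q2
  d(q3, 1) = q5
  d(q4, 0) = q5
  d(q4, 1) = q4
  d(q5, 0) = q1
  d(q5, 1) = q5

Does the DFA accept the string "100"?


Trace: q0 -> q3 -> q2 -> q1
Final state: q1
Accept states: {q3, q4, q5}

No, rejected (final state q1 is not an accept state)


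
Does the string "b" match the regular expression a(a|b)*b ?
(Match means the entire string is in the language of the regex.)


|string| = 1; first = 'b'; last = 'b'

No, "b" does not match a(a|b)*b


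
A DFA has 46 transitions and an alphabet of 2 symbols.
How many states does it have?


Each state has exactly one transition per symbol.
states = transitions / |alphabet| = 46 / 2 = 23

23


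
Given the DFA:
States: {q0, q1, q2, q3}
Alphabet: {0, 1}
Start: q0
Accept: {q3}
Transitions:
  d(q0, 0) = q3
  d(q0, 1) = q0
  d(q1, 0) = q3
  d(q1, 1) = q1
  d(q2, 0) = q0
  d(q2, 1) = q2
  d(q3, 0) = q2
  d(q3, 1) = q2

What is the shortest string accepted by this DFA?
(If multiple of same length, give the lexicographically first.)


BFS by string length (lex-first path to each state shown):
  len 0: q0<-""
  len 1: q0<-"1", q3<-"0"
Found accept state at length 1.

"0"


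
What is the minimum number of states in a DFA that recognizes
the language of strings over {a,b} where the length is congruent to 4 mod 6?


States track (length) mod 6.
Need 6 states: one per remainder 0..5; accept = remainder 4.

6


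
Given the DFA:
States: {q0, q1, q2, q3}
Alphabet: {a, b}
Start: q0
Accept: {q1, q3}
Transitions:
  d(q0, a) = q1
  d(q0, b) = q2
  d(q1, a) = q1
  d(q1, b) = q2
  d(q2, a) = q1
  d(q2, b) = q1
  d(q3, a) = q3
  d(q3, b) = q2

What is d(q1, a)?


Looking up transition d(q1, a)

q1


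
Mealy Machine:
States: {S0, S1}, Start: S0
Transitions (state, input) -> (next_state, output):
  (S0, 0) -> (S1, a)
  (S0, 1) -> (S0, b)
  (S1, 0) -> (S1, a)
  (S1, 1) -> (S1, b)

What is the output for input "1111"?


Step-by-step:
  (S0, 1) -> (S0, b)
  (S0, 1) -> (S0, b)
  (S0, 1) -> (S0, b)
  (S0, 1) -> (S0, b)

"bbbb"


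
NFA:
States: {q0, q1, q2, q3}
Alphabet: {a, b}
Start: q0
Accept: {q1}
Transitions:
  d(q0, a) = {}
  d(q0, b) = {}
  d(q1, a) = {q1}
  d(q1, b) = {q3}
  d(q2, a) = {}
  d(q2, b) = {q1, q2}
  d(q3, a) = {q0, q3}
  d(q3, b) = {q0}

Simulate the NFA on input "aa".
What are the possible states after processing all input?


Start: {q0}
  --a--> {}
  --a--> {}

{} (empty set, no valid transitions)


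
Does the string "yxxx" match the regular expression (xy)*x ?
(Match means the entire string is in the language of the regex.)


|string| = 4; first = 'y'; last = 'x'

No, "yxxx" does not match (xy)*x


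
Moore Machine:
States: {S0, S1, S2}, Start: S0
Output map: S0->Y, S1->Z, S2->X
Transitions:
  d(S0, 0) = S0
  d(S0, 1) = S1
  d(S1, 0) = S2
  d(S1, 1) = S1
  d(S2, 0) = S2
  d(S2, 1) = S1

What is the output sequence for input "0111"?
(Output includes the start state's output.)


Start: S0 (output Y)
  --0--> S0 (output Y)
  --1--> S1 (output Z)
  --1--> S1 (output Z)
  --1--> S1 (output Z)

"YYZZZ"


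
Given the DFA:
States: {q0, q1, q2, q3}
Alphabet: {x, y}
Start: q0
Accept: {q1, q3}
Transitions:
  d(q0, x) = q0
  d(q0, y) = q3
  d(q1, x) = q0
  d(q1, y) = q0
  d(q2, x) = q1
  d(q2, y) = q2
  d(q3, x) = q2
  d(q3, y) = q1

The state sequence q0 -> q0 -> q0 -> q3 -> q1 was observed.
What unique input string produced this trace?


Trace back each transition to find the symbol:
  q0 --[x]--> q0
  q0 --[x]--> q0
  q0 --[y]--> q3
  q3 --[y]--> q1

"xxyy"


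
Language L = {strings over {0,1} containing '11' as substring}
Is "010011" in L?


'11' occurs at index 4

Yes, "010011" is in L


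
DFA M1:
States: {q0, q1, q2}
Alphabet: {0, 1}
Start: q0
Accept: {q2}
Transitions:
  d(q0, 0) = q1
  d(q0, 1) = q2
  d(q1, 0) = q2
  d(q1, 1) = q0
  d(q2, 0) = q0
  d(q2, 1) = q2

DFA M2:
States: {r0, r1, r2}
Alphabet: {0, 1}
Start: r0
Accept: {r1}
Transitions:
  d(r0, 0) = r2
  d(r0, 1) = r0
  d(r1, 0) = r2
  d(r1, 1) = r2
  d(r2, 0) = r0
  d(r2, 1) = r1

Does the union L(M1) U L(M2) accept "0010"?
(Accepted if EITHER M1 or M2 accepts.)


M1: final=q0 accepted=False
M2: final=r2 accepted=False

No, union rejects (neither accepts)


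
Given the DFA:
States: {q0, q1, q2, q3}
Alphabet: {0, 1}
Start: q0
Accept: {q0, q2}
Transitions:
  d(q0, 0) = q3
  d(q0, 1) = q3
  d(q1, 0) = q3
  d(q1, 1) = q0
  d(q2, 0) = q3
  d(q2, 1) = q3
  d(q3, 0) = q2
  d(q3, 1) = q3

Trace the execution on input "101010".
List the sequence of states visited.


Input: 101010
d(q0, 1) = q3
d(q3, 0) = q2
d(q2, 1) = q3
d(q3, 0) = q2
d(q2, 1) = q3
d(q3, 0) = q2


q0 -> q3 -> q2 -> q3 -> q2 -> q3 -> q2


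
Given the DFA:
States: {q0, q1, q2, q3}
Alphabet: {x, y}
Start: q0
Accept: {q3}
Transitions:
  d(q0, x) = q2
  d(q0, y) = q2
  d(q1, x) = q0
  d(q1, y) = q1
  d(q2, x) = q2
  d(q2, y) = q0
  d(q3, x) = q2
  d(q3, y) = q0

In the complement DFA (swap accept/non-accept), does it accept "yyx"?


Trace: q0 -> q2 -> q0 -> q2
Final: q2
Original accept: {q3}
Complement: q2 is not in original accept

Yes, complement accepts (original rejects)


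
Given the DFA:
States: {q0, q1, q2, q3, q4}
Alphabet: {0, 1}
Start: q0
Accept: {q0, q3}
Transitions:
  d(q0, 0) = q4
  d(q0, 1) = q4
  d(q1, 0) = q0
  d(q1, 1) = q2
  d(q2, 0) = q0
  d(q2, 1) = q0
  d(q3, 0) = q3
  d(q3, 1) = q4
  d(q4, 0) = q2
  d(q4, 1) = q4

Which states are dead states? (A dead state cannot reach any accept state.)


Forward reachability from each state:
  q0 -> reaches accept state q0 (live)
  q1 -> reaches accept state q0 (live)
  q2 -> reaches accept state q0 (live)
  q3 -> reaches accept state q0 (live)
  q4 -> reaches accept state q0 (live)

None (all states can reach an accept state)


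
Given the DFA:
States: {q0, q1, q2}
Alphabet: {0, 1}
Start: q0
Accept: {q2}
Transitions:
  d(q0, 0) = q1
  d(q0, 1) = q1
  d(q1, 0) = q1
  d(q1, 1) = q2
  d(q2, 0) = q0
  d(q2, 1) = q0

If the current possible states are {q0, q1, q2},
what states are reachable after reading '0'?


Apply transition on '0' from each current state:
  d(q0, 0) = q1
  d(q1, 0) = q1
  d(q2, 0) = q0

{q0, q1}


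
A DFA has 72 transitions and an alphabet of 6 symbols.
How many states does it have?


Each state has exactly one transition per symbol.
states = transitions / |alphabet| = 72 / 6 = 12

12


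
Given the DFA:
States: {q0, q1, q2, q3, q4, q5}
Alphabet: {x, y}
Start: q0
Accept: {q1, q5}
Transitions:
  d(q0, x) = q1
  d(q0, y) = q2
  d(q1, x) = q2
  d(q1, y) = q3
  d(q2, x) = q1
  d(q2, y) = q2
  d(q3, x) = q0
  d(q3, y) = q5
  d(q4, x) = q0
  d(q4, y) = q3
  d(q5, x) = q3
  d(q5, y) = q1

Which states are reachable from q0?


BFS from q0:
  layer 0: {q0}
  layer 1: {q1, q2}
  layer 2: {q3}
  layer 3: {q5}

{q0, q1, q2, q3, q5}


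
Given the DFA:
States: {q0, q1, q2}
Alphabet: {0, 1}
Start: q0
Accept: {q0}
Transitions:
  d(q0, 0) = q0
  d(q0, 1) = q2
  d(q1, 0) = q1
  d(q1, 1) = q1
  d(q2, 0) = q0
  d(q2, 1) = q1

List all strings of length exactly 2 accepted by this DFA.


All strings of length 2: 4 total
Accepted: 2

"00", "10"


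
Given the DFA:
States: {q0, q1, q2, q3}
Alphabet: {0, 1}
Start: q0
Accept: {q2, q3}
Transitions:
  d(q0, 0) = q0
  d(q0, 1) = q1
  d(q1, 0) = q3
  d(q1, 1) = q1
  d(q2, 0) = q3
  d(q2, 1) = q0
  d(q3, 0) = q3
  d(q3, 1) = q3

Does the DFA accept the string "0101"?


Trace: q0 -> q0 -> q1 -> q3 -> q3
Final state: q3
Accept states: {q2, q3}

Yes, accepted (final state q3 is an accept state)


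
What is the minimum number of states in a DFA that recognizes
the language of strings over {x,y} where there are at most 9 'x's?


States: count = 0, 1, ..., 9 (all accepting; 10 states), plus a dead state for count > 9.
Total: 10 + 1 = 11.

11


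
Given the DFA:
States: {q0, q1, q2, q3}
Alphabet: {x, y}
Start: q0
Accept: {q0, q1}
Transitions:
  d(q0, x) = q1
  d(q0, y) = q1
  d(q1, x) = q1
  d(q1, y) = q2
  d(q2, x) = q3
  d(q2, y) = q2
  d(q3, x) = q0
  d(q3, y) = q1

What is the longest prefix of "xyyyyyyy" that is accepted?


Run the DFA, marking each prefix where the state is accepting:
  "" -> q0 [accept]
  "x" -> q1 [accept]
  "xy" -> q2 [reject]
  "xyy" -> q2 [reject]
  "xyyy" -> q2 [reject]
  "xyyyy" -> q2 [reject]
  "xyyyyy" -> q2 [reject]
  "xyyyyyy" -> q2 [reject]
  "xyyyyyyy" -> q2 [reject]

"x"


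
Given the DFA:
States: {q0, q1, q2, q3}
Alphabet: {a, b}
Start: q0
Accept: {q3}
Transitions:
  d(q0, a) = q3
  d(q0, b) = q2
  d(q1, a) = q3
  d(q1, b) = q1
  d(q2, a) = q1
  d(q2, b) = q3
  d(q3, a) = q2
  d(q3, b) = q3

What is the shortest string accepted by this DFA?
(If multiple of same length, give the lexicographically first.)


BFS by string length (lex-first path to each state shown):
  len 0: q0<-""
  len 1: q2<-"b", q3<-"a"
Found accept state at length 1.

"a"


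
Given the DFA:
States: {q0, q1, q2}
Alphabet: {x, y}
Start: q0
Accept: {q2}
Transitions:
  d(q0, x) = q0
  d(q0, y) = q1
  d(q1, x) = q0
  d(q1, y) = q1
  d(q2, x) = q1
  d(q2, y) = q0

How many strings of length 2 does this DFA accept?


Enumerating all length-2 strings:
  "xx" -> q0 [reject]
  "xy" -> q1 [reject]
  "yx" -> q0 [reject]
  "yy" -> q1 [reject]

0 out of 4


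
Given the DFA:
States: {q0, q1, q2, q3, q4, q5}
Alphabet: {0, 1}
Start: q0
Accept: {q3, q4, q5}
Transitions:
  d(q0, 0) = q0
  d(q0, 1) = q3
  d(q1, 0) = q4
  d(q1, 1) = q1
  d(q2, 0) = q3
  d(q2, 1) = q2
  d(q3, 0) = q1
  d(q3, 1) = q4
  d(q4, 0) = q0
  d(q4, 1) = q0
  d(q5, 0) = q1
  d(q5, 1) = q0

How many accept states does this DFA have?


Accept states listed: {q3, q4, q5}
Counting: q3(1) q4(2) q5(3)

3


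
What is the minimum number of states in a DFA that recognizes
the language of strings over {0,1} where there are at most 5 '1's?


States: count = 0, 1, ..., 5 (all accepting; 6 states), plus a dead state for count > 5.
Total: 6 + 1 = 7.

7


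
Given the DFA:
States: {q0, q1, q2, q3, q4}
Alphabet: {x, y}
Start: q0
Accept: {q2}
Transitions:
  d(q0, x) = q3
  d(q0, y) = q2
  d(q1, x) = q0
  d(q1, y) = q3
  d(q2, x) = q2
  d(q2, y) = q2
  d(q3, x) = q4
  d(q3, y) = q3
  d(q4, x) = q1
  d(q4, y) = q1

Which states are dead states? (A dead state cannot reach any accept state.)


Forward reachability from each state:
  q0 -> reaches accept state q2 (live)
  q1 -> reaches accept state q2 (live)
  q2 -> reaches accept state q2 (live)
  q3 -> reaches accept state q2 (live)
  q4 -> reaches accept state q2 (live)

None (all states can reach an accept state)


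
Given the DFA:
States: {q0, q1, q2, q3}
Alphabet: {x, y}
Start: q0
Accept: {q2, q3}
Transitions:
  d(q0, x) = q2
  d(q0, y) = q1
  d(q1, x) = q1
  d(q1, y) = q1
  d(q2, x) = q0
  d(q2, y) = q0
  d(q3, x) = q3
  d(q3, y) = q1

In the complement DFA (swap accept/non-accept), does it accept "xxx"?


Trace: q0 -> q2 -> q0 -> q2
Final: q2
Original accept: {q2, q3}
Complement: q2 is in original accept

No, complement rejects (original accepts)


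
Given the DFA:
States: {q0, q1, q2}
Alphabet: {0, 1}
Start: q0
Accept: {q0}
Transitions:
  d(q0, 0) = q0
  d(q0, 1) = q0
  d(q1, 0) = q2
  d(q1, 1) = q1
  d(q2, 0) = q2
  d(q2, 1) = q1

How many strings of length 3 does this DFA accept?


Enumerating all length-3 strings:
  "000" -> q0 [accept]
  "001" -> q0 [accept]
  "010" -> q0 [accept]
  "011" -> q0 [accept]
  "100" -> q0 [accept]
  "101" -> q0 [accept]
  "110" -> q0 [accept]
  "111" -> q0 [accept]

8 out of 8


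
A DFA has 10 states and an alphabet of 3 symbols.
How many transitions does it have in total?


Each state has exactly one transition per symbol.
10 * 3 = 30

30


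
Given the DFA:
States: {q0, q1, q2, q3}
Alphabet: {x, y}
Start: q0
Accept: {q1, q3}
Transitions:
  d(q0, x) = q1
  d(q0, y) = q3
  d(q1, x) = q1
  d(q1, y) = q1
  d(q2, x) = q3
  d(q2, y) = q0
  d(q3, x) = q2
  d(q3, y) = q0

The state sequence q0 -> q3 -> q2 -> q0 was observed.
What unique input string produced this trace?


Trace back each transition to find the symbol:
  q0 --[y]--> q3
  q3 --[x]--> q2
  q2 --[y]--> q0

"yxy"


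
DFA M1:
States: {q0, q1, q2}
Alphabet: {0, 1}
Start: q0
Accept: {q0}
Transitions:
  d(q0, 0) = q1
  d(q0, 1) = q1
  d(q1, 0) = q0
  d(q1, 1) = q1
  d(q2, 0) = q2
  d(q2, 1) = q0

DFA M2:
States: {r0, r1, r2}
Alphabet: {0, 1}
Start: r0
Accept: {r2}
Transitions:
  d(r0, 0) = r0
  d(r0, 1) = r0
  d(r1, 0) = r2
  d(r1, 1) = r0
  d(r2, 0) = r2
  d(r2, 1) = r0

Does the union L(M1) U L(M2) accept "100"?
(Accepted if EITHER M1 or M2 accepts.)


M1: final=q1 accepted=False
M2: final=r0 accepted=False

No, union rejects (neither accepts)


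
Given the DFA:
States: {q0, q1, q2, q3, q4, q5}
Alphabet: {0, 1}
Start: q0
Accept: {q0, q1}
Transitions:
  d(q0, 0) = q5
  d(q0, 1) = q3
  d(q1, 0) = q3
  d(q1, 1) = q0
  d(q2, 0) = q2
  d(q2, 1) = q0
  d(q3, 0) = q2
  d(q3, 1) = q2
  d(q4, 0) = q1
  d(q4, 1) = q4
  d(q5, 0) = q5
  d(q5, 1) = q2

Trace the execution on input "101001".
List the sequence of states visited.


Input: 101001
d(q0, 1) = q3
d(q3, 0) = q2
d(q2, 1) = q0
d(q0, 0) = q5
d(q5, 0) = q5
d(q5, 1) = q2


q0 -> q3 -> q2 -> q0 -> q5 -> q5 -> q2


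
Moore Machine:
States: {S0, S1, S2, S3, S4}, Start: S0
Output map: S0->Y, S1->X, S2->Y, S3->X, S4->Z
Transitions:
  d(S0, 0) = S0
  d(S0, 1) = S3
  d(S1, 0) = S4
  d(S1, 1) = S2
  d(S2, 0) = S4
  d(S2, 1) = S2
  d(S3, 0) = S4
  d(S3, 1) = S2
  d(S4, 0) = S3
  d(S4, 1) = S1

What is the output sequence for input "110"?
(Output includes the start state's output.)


Start: S0 (output Y)
  --1--> S3 (output X)
  --1--> S2 (output Y)
  --0--> S4 (output Z)

"YXYZ"


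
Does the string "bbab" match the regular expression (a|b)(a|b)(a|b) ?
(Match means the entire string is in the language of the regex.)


|string| = 4; first = 'b'; last = 'b'

No, "bbab" does not match (a|b)(a|b)(a|b)


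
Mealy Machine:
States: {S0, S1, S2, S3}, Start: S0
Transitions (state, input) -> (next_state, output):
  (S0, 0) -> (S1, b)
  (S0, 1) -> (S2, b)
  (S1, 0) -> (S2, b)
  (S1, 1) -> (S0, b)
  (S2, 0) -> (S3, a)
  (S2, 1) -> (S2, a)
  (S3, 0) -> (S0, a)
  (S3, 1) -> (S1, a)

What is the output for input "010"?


Step-by-step:
  (S0, 0) -> (S1, b)
  (S1, 1) -> (S0, b)
  (S0, 0) -> (S1, b)

"bbb"


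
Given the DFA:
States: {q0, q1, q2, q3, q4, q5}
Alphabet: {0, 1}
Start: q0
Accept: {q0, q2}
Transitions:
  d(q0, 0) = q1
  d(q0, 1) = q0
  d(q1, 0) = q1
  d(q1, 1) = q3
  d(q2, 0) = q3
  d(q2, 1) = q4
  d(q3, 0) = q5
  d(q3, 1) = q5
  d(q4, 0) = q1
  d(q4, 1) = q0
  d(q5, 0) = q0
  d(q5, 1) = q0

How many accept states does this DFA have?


Accept states listed: {q0, q2}
Counting: q0(1) q2(2)

2


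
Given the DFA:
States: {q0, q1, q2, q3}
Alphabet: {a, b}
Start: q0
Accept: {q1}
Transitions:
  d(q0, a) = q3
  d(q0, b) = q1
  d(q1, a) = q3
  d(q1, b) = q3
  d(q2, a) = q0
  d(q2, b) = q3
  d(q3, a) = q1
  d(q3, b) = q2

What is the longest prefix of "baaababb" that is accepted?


Run the DFA, marking each prefix where the state is accepting:
  "" -> q0 [reject]
  "b" -> q1 [accept]
  "ba" -> q3 [reject]
  "baa" -> q1 [accept]
  "baaa" -> q3 [reject]
  "baaab" -> q2 [reject]
  "baaaba" -> q0 [reject]
  "baaabab" -> q1 [accept]
  "baaababb" -> q3 [reject]

"baaabab"


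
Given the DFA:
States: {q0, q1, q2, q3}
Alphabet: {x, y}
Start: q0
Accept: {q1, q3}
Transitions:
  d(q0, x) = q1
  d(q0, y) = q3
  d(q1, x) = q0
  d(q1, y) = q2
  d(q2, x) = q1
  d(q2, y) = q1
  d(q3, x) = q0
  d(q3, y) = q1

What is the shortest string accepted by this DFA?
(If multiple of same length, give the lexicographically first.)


BFS by string length (lex-first path to each state shown):
  len 0: q0<-""
  len 1: q1<-"x", q3<-"y"
Found accept state at length 1.

"x"


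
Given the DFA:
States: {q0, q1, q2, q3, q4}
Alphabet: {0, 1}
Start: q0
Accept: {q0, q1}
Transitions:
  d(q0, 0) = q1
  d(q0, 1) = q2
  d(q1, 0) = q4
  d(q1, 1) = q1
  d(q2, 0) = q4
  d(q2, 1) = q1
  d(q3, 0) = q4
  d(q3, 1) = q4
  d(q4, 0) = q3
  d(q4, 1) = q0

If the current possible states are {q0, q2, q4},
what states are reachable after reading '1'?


Apply transition on '1' from each current state:
  d(q0, 1) = q2
  d(q2, 1) = q1
  d(q4, 1) = q0

{q0, q1, q2}


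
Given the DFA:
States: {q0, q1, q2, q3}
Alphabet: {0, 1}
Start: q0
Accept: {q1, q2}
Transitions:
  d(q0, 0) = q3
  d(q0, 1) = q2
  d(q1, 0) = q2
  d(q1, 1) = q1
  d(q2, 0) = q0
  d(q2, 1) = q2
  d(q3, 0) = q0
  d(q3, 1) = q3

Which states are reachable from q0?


BFS from q0:
  layer 0: {q0}
  layer 1: {q2, q3}

{q0, q2, q3}


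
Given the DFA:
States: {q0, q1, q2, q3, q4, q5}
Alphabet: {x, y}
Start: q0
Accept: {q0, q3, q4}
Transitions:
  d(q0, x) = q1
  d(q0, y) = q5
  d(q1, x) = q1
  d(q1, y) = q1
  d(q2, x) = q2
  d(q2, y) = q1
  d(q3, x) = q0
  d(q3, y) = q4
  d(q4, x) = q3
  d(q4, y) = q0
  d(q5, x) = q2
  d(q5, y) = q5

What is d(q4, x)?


Looking up transition d(q4, x)

q3


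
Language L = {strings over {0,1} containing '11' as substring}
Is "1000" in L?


'11' does not occur

No, "1000" is not in L


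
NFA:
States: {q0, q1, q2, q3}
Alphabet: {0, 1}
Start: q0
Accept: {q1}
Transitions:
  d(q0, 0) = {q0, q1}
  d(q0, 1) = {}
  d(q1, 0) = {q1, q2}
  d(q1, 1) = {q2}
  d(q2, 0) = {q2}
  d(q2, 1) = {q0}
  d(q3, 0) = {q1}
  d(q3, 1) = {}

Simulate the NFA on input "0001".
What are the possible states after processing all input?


Start: {q0}
  --0--> {q0, q1}
  --0--> {q0, q1, q2}
  --0--> {q0, q1, q2}
  --1--> {q0, q2}

{q0, q2}


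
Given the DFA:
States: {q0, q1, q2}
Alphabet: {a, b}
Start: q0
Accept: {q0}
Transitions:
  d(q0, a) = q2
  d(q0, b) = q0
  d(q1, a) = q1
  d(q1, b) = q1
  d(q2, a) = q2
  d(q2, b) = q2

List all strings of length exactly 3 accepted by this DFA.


All strings of length 3: 8 total
Accepted: 1

"bbb"


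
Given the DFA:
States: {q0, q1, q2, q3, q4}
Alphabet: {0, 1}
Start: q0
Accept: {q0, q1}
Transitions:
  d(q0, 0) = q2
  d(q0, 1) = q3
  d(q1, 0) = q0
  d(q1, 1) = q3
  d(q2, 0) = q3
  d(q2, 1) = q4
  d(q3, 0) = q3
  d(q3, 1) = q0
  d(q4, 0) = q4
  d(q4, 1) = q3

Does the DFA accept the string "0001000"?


Trace: q0 -> q2 -> q3 -> q3 -> q0 -> q2 -> q3 -> q3
Final state: q3
Accept states: {q0, q1}

No, rejected (final state q3 is not an accept state)


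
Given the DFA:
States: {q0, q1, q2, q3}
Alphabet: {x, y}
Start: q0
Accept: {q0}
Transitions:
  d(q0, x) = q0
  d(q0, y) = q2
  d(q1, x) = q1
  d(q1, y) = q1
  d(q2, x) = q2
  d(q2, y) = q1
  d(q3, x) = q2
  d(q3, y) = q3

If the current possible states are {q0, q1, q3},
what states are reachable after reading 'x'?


Apply transition on 'x' from each current state:
  d(q0, x) = q0
  d(q1, x) = q1
  d(q3, x) = q2

{q0, q1, q2}


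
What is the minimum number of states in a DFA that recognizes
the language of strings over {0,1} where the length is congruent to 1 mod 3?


States track (length) mod 3.
Need 3 states: one per remainder 0..2; accept = remainder 1.

3


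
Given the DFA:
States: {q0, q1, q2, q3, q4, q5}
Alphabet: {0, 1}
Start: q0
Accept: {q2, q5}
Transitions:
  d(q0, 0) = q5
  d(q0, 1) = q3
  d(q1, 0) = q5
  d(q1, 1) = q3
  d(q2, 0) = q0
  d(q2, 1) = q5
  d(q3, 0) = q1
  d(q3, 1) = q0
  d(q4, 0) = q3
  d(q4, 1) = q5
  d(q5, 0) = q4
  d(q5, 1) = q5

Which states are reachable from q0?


BFS from q0:
  layer 0: {q0}
  layer 1: {q3, q5}
  layer 2: {q1, q4}

{q0, q1, q3, q4, q5}


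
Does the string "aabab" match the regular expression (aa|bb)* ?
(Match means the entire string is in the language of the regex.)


|string| = 5; first = 'a'; last = 'b'

No, "aabab" does not match (aa|bb)*


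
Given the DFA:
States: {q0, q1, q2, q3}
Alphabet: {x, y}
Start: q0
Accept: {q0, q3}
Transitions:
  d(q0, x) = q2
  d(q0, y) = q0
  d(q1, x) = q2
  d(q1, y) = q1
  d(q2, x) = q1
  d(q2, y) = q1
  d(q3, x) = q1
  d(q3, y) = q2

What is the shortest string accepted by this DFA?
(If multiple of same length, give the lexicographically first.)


BFS by string length (lex-first path to each state shown):
  len 0: q0<-""
Found accept state at length 0.

"" (empty string)


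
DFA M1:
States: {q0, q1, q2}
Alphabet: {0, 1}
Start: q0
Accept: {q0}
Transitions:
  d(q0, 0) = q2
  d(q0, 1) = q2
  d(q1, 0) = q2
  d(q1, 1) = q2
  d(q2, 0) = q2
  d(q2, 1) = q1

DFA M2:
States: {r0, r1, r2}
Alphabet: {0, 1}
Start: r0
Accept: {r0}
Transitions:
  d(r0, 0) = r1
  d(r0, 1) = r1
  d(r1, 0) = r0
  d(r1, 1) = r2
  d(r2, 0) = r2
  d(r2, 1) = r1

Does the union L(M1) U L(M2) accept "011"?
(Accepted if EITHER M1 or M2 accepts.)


M1: final=q2 accepted=False
M2: final=r1 accepted=False

No, union rejects (neither accepts)


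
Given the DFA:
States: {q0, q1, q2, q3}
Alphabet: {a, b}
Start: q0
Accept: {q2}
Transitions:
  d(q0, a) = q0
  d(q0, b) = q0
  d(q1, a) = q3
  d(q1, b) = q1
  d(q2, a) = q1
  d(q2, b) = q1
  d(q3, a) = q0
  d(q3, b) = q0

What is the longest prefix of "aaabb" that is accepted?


Run the DFA, marking each prefix where the state is accepting:
  "" -> q0 [reject]
  "a" -> q0 [reject]
  "aa" -> q0 [reject]
  "aaa" -> q0 [reject]
  "aaab" -> q0 [reject]
  "aaabb" -> q0 [reject]

No prefix is accepted


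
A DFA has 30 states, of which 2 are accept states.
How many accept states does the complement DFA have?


Complement swaps accept and non-accept states.
30 - 2 = 28

28


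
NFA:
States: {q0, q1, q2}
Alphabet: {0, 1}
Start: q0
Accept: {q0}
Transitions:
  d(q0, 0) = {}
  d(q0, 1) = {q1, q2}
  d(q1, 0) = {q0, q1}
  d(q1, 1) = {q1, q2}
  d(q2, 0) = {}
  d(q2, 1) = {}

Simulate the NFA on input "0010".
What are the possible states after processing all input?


Start: {q0}
  --0--> {}
  --0--> {}
  --1--> {}
  --0--> {}

{} (empty set, no valid transitions)


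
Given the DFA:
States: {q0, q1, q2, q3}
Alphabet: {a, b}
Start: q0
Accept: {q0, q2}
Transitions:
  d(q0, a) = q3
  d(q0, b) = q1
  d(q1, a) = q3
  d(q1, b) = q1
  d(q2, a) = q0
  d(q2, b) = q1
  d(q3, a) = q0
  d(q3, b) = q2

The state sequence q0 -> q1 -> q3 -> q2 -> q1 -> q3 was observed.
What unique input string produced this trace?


Trace back each transition to find the symbol:
  q0 --[b]--> q1
  q1 --[a]--> q3
  q3 --[b]--> q2
  q2 --[b]--> q1
  q1 --[a]--> q3

"babba"


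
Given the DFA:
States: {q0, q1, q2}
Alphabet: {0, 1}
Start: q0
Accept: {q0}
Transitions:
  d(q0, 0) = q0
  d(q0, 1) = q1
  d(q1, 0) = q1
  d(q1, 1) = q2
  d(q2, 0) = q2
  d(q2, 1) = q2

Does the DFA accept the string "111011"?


Trace: q0 -> q1 -> q2 -> q2 -> q2 -> q2 -> q2
Final state: q2
Accept states: {q0}

No, rejected (final state q2 is not an accept state)


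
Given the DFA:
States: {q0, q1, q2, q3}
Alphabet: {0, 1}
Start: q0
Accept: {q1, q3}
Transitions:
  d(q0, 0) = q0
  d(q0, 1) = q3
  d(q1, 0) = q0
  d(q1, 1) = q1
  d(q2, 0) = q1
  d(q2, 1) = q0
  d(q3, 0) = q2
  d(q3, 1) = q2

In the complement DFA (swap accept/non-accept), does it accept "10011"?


Trace: q0 -> q3 -> q2 -> q1 -> q1 -> q1
Final: q1
Original accept: {q1, q3}
Complement: q1 is in original accept

No, complement rejects (original accepts)


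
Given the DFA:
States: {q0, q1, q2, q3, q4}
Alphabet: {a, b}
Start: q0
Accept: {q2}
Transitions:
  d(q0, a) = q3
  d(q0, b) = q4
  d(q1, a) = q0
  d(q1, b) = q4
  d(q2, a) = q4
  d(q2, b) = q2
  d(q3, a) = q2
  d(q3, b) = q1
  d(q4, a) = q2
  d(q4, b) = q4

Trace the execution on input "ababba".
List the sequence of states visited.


Input: ababba
d(q0, a) = q3
d(q3, b) = q1
d(q1, a) = q0
d(q0, b) = q4
d(q4, b) = q4
d(q4, a) = q2


q0 -> q3 -> q1 -> q0 -> q4 -> q4 -> q2


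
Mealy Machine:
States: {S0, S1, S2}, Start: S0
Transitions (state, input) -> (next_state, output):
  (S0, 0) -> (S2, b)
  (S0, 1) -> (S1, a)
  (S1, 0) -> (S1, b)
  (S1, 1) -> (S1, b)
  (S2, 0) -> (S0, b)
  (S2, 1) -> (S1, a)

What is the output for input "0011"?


Step-by-step:
  (S0, 0) -> (S2, b)
  (S2, 0) -> (S0, b)
  (S0, 1) -> (S1, a)
  (S1, 1) -> (S1, b)

"bbab"


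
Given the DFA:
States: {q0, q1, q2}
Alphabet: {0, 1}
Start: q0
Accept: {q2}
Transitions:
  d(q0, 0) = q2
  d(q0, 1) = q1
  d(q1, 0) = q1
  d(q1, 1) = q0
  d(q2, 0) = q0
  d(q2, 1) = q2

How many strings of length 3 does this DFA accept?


Enumerating all length-3 strings:
  "000" -> q2 [accept]
  "001" -> q1 [reject]
  "010" -> q0 [reject]
  "011" -> q2 [accept]
  "100" -> q1 [reject]
  "101" -> q0 [reject]
  "110" -> q2 [accept]
  "111" -> q1 [reject]

3 out of 8


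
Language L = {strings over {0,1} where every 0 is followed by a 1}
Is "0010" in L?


'00' present: True; ends with '0': True

No, "0010" is not in L


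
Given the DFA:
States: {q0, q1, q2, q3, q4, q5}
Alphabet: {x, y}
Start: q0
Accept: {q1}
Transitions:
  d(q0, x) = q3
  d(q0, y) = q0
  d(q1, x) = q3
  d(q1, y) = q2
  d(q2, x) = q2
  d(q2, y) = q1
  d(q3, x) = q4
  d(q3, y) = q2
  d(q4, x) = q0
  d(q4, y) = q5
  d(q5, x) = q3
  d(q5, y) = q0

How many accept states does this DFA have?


Accept states listed: {q1}
Counting: q1(1)

1


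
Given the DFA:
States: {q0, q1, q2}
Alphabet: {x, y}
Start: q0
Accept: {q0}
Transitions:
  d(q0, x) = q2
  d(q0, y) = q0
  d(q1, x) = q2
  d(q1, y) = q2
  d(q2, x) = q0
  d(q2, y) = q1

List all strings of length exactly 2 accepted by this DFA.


All strings of length 2: 4 total
Accepted: 2

"xx", "yy"


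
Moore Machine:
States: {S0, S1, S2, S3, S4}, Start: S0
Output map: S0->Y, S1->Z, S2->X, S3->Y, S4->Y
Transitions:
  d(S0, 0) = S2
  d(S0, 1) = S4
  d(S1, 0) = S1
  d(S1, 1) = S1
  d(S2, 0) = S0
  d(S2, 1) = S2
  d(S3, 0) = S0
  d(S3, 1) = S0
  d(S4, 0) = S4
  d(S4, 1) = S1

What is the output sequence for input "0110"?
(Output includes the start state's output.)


Start: S0 (output Y)
  --0--> S2 (output X)
  --1--> S2 (output X)
  --1--> S2 (output X)
  --0--> S0 (output Y)

"YXXXY"


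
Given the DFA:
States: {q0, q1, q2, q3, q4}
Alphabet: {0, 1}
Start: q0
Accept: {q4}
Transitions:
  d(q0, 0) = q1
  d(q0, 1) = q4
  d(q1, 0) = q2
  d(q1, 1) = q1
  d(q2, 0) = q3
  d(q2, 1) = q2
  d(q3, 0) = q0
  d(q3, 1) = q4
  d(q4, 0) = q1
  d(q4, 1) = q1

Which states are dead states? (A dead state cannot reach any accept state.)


Forward reachability from each state:
  q0 -> reaches accept state q4 (live)
  q1 -> reaches accept state q4 (live)
  q2 -> reaches accept state q4 (live)
  q3 -> reaches accept state q4 (live)
  q4 -> reaches accept state q4 (live)

None (all states can reach an accept state)


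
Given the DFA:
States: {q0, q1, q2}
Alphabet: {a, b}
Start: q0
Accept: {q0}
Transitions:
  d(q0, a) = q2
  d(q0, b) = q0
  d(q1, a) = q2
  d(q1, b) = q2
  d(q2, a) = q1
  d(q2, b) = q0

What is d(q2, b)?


Looking up transition d(q2, b)

q0


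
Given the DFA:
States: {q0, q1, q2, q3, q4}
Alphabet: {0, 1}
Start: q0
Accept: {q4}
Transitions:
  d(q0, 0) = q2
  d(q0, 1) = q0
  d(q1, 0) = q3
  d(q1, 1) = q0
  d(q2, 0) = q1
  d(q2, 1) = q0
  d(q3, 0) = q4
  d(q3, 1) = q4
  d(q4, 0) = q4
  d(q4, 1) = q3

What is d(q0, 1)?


Looking up transition d(q0, 1)

q0


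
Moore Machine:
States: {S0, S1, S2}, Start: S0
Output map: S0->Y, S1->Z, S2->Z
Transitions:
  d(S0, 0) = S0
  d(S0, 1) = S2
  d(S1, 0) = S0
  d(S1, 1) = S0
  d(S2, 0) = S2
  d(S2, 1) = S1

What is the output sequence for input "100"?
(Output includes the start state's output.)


Start: S0 (output Y)
  --1--> S2 (output Z)
  --0--> S2 (output Z)
  --0--> S2 (output Z)

"YZZZ"


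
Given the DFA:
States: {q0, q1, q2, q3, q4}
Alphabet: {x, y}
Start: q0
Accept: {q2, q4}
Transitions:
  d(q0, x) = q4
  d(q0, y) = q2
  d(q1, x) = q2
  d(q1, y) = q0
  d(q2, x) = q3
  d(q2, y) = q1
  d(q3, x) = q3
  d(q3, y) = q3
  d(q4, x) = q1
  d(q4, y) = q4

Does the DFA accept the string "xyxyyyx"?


Trace: q0 -> q4 -> q4 -> q1 -> q0 -> q2 -> q1 -> q2
Final state: q2
Accept states: {q2, q4}

Yes, accepted (final state q2 is an accept state)


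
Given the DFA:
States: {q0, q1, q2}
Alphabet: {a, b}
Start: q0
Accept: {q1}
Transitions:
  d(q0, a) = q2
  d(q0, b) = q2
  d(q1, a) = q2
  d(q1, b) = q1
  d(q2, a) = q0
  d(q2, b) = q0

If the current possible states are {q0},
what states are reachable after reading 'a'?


Apply transition on 'a' from each current state:
  d(q0, a) = q2

{q2}


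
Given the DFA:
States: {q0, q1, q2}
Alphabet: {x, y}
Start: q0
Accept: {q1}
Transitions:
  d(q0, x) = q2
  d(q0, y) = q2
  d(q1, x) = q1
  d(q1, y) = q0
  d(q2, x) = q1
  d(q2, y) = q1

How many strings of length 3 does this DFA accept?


Enumerating all length-3 strings:
  "xxx" -> q1 [accept]
  "xxy" -> q0 [reject]
  "xyx" -> q1 [accept]
  "xyy" -> q0 [reject]
  "yxx" -> q1 [accept]
  "yxy" -> q0 [reject]
  "yyx" -> q1 [accept]
  "yyy" -> q0 [reject]

4 out of 8


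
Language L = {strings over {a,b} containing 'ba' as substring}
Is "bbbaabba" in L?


'ba' occurs at index 2

Yes, "bbbaabba" is in L


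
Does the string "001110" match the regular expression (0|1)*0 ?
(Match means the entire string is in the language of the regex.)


|string| = 6; first = '0'; last = '0'

Yes, "001110" matches (0|1)*0


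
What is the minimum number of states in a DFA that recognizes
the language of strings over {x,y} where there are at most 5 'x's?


States: count = 0, 1, ..., 5 (all accepting; 6 states), plus a dead state for count > 5.
Total: 6 + 1 = 7.

7


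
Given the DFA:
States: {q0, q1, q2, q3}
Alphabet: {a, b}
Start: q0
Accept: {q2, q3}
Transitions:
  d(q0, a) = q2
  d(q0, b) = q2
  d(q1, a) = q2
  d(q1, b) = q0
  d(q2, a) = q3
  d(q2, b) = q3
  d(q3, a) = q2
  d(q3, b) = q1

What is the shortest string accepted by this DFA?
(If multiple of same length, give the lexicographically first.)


BFS by string length (lex-first path to each state shown):
  len 0: q0<-""
  len 1: q2<-"a"
Found accept state at length 1.

"a"


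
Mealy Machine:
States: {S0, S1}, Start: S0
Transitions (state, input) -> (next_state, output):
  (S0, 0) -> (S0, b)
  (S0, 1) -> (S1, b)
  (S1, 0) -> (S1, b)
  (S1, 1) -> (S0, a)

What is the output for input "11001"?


Step-by-step:
  (S0, 1) -> (S1, b)
  (S1, 1) -> (S0, a)
  (S0, 0) -> (S0, b)
  (S0, 0) -> (S0, b)
  (S0, 1) -> (S1, b)

"babbb"


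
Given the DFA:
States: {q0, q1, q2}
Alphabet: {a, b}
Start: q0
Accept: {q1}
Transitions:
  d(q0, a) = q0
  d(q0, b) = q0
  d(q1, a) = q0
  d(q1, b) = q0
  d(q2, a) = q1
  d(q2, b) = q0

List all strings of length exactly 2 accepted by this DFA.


All strings of length 2: 4 total
Accepted: 0

None


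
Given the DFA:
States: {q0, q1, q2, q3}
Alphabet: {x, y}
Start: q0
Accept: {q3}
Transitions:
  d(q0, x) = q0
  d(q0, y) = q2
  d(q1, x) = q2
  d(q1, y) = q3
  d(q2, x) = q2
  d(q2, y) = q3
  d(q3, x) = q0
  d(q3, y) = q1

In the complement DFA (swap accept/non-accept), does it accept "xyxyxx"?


Trace: q0 -> q0 -> q2 -> q2 -> q3 -> q0 -> q0
Final: q0
Original accept: {q3}
Complement: q0 is not in original accept

Yes, complement accepts (original rejects)


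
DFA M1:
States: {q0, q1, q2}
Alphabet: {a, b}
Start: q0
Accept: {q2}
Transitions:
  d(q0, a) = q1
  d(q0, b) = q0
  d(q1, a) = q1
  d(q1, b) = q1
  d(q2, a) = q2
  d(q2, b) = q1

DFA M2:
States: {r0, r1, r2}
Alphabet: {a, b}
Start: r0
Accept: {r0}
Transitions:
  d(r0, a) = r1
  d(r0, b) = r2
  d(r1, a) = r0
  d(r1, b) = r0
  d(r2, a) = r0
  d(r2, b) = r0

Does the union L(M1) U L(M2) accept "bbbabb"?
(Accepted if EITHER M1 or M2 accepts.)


M1: final=q1 accepted=False
M2: final=r0 accepted=True

Yes, union accepts


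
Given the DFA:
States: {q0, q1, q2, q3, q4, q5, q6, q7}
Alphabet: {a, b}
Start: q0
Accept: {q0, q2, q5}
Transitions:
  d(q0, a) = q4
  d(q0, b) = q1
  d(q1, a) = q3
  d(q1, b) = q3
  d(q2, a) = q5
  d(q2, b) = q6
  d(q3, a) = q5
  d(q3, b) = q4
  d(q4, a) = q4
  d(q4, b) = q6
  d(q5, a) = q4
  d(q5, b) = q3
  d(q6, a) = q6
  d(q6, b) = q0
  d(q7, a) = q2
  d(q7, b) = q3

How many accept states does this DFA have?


Accept states listed: {q0, q2, q5}
Counting: q0(1) q2(2) q5(3)

3


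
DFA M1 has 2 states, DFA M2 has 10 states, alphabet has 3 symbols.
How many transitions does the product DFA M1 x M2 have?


Product DFA has 2 * 10 = 20 states.
Each has 3 transitions: 20 * 3 = 60

60


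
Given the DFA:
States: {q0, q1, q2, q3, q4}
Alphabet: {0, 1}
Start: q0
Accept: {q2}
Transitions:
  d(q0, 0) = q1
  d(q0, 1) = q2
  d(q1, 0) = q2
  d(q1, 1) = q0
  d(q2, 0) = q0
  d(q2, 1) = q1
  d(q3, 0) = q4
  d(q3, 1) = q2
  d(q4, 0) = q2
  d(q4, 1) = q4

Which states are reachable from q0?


BFS from q0:
  layer 0: {q0}
  layer 1: {q1, q2}

{q0, q1, q2}


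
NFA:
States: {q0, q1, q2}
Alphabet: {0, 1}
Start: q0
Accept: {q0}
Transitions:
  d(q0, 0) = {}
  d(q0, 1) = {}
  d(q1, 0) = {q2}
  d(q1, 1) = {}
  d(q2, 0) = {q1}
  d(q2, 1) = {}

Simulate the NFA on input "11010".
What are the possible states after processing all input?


Start: {q0}
  --1--> {}
  --1--> {}
  --0--> {}
  --1--> {}
  --0--> {}

{} (empty set, no valid transitions)


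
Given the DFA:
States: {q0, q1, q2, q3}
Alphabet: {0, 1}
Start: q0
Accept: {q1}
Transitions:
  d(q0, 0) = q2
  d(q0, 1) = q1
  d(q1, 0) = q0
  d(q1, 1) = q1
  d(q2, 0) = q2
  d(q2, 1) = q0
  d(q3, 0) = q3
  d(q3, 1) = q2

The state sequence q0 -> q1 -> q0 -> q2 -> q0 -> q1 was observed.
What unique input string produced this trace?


Trace back each transition to find the symbol:
  q0 --[1]--> q1
  q1 --[0]--> q0
  q0 --[0]--> q2
  q2 --[1]--> q0
  q0 --[1]--> q1

"10011"


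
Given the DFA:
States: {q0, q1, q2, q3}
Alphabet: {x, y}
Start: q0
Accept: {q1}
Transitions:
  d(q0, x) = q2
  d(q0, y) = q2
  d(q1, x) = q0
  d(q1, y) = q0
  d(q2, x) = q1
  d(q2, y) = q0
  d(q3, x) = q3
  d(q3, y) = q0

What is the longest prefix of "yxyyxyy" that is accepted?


Run the DFA, marking each prefix where the state is accepting:
  "" -> q0 [reject]
  "y" -> q2 [reject]
  "yx" -> q1 [accept]
  "yxy" -> q0 [reject]
  "yxyy" -> q2 [reject]
  "yxyyx" -> q1 [accept]
  "yxyyxy" -> q0 [reject]
  "yxyyxyy" -> q2 [reject]

"yxyyx"


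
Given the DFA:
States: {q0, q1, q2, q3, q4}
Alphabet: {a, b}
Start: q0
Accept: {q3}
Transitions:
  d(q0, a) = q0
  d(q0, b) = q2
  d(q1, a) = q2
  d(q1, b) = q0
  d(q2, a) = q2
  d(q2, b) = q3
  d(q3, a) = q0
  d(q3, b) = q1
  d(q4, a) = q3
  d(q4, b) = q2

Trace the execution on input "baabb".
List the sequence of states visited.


Input: baabb
d(q0, b) = q2
d(q2, a) = q2
d(q2, a) = q2
d(q2, b) = q3
d(q3, b) = q1


q0 -> q2 -> q2 -> q2 -> q3 -> q1
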